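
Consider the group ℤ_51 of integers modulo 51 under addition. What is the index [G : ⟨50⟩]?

|⟨50⟩| = 51 and |G| = 51.
By Lagrange, [G : H] = |G|/|H| = 51/51 = 1.

1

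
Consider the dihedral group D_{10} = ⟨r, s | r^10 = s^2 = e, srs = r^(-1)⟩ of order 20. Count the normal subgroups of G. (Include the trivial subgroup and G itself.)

7

G has 22 subgroups. Checking conjugation-invariance by order — order 1: 1/1 normal; order 2: 1/11 normal; order 4: 0/5 normal; order 5: 1/1 normal; order 10: 3/3 normal; order 20: 1/1 normal.
Total normal subgroups: 7.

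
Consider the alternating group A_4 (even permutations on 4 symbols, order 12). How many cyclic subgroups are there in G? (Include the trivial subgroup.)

8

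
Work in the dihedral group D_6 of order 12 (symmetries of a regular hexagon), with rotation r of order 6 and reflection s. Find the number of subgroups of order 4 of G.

3

|G| = 12 and 4 | 12, so subgroups of order 4 are possible by Lagrange.
The subgroups of order 4 are: {e, r^3, r^2s, r^5s}; {e, r^3, s, r^3s}; {e, r^3, rs, r^4s}.
So G has 3 subgroups of order 4.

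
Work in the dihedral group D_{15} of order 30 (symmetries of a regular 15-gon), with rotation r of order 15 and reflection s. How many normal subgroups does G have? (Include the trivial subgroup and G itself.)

5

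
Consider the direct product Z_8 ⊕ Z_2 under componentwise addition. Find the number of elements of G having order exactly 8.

8

An element (a,b) has order lcm(ord(a), ord(b)); count pairs with lcm equal to 8.
Enumerating gives 8 such elements.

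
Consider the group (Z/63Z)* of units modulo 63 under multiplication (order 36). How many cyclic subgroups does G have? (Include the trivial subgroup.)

Group the elements of G by the cyclic subgroup they generate; each cyclic subgroup of order d accounts for φ(d) elements.
Cyclic subgroups by order — order 1: 1; order 2: 3; order 3: 4; order 6: 12.
Total: 20.

20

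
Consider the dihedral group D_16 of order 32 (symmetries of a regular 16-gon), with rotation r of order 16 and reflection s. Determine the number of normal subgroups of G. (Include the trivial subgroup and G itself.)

G has 36 subgroups. Checking conjugation-invariance by order — order 1: 1/1 normal; order 2: 1/17 normal; order 4: 1/9 normal; order 8: 1/5 normal; order 16: 3/3 normal; order 32: 1/1 normal.
Total normal subgroups: 8.

8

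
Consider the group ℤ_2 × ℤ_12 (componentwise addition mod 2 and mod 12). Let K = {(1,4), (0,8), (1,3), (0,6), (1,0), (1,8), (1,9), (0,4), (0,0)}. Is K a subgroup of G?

|K| = 9 does not divide |G| = 24, so by Lagrange K is not a subgroup.

No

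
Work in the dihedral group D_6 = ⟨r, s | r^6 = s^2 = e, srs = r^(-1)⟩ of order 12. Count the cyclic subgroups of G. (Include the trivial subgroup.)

10

Each element a generates a cyclic subgroup ⟨a⟩; distinct elements may generate the same one (a cyclic group of order d has φ(d) generators).
Cyclic subgroups by order — order 1: 1; order 2: 7; order 3: 1; order 6: 1.
Total: 10.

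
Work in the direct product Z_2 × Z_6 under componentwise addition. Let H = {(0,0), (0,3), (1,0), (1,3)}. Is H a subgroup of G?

Yes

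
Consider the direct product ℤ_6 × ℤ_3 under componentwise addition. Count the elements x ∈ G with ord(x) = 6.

An element (a,b) has order lcm(ord(a), ord(b)); count pairs with lcm equal to 6.
Enumerating gives 8 such elements.

8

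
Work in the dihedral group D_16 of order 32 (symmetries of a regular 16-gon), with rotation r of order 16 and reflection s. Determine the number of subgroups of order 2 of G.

|G| = 32 and 2 | 32, so subgroups of order 2 are possible by Lagrange.
The subgroups of order 2 are: {e, r^10s}; {e, r^11s}; {e, r^12s}; {e, r^13s}; … (17 in all).
So G has 17 subgroups of order 2.

17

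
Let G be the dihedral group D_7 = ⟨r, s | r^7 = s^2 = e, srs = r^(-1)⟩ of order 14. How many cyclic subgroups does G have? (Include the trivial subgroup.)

9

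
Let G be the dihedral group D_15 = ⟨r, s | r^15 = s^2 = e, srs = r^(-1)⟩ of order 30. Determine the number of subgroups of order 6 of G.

5

|G| = 30 and 6 | 30, so subgroups of order 6 are possible by Lagrange.
The subgroups of order 6 are: {e, r^5, r^10, s, r^5s, r^10s}; {e, r^5, r^10, rs, r^6s, r^11s}; {e, r^5, r^10, r^2s, r^7s, r^12s}; {e, r^5, r^10, r^3s, r^8s, r^13s}; … (5 in all).
So G has 5 subgroups of order 6.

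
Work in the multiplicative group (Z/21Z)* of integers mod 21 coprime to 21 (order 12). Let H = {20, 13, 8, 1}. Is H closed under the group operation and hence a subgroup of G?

Yes

|H| = 4 divides |G| = 12, consistent with Lagrange.
H contains the identity, every element's inverse is in H, and H is closed under ·: it is a subgroup.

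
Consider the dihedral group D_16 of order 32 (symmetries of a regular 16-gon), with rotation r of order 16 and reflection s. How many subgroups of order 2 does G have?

|G| = 32 and 2 | 32, so subgroups of order 2 are possible by Lagrange.
The subgroups of order 2 are: {e, r^10s}; {e, r^11s}; {e, r^12s}; {e, r^13s}; … (17 in all).
So G has 17 subgroups of order 2.

17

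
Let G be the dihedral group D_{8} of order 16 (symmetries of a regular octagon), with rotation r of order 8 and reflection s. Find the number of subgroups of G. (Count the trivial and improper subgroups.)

19

|G| = 16, so by Lagrange every subgroup order divides 16. Divisors: 1, 2, 4, 8, 16.
Subgroups by order — order 1: 1; order 2: 9; order 4: 5; order 8: 3; order 16: 1.
Total: 1 + 9 + 5 + 3 + 1 = 19.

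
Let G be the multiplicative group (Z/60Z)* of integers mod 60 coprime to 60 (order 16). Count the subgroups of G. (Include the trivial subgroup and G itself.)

27

|G| = 16, so by Lagrange every subgroup order divides 16. Divisors: 1, 2, 4, 8, 16.
Subgroups by order — order 1: 1; order 2: 7; order 4: 11; order 8: 7; order 16: 1.
Total: 1 + 7 + 11 + 7 + 1 = 27.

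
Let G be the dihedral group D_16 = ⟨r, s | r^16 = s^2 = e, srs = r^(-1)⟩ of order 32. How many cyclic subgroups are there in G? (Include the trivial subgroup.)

21

A cyclic subgroup of order d is generated by each of its φ(d) elements of order d, so the cyclic subgroups of order d number (#elements of order d)/φ(d).
Cyclic subgroups by order — order 1: 1; order 2: 17; order 4: 1; order 8: 1; order 16: 1.
Total: 21.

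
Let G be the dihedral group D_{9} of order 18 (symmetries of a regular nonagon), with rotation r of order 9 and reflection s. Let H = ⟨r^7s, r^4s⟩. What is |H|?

|⟨r^7s⟩| = 2 and |⟨r^4s⟩| = 2, so |H| is a multiple of lcm(2, 2) = 2 and divides |G| = 18.
Closing under the operation: H = {e, r^3, r^6, rs, r^4s, r^7s}, so |H| = 6.

6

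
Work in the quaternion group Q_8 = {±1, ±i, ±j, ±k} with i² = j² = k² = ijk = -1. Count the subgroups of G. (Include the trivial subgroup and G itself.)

|G| = 8, so by Lagrange every subgroup order divides 8. Divisors: 1, 2, 4, 8.
Subgroups by order — order 1: 1; order 2: 1; order 4: 3; order 8: 1.
Total: 1 + 1 + 3 + 1 = 6.

6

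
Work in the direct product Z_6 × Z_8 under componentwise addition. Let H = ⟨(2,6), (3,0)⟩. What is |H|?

|⟨(2,6)⟩| = 12 and |⟨(3,0)⟩| = 2, so |H| is a multiple of lcm(12, 2) = 12 and divides |G| = 48.
Closing under the operation: H = {(0,0), (0,2), (0,4), (0,6), (1,0), (1,2), (1,4), (1,6), (2,0), (2,2), (2,4), (2,6), (3,0), (3,2), (3,4), (3,6), (4,0), (4,2), (4,4), (4,6), (5,0), (5,2), (5,4), (5,6)}, so |H| = 24.

24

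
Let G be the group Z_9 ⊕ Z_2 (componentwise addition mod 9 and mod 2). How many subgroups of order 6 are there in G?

1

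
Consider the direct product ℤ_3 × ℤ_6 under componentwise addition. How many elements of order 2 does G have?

An element (a,b) has order lcm(ord(a), ord(b)); count pairs with lcm equal to 2.
Enumerating gives 1 such elements.

1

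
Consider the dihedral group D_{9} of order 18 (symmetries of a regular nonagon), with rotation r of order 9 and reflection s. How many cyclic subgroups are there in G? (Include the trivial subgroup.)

12

Each element a generates a cyclic subgroup ⟨a⟩; distinct elements may generate the same one (a cyclic group of order d has φ(d) generators).
Cyclic subgroups by order — order 1: 1; order 2: 9; order 3: 1; order 9: 1.
Total: 12.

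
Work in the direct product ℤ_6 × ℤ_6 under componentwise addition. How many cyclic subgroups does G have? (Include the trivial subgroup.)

20

Each element a generates a cyclic subgroup ⟨a⟩; distinct elements may generate the same one (a cyclic group of order d has φ(d) generators).
Cyclic subgroups by order — order 1: 1; order 2: 3; order 3: 4; order 6: 12.
Total: 20.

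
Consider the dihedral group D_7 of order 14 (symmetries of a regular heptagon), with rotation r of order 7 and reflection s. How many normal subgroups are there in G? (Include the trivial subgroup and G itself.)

G has 10 subgroups. Checking conjugation-invariance by order — order 1: 1/1 normal; order 2: 0/7 normal; order 7: 1/1 normal; order 14: 1/1 normal.
Total normal subgroups: 3.

3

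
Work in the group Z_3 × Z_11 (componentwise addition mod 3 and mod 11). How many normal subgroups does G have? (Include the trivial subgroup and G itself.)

4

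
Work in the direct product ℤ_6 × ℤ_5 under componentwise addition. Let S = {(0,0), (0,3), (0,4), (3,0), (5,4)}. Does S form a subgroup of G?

No

(0,4) ∈ S but its inverse (0,1) ∉ S, so S is not a subgroup.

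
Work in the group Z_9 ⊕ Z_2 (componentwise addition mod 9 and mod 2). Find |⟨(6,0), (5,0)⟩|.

9

|⟨(6,0)⟩| = 3 and |⟨(5,0)⟩| = 9, so |H| is a multiple of lcm(3, 9) = 9 and divides |G| = 18.
Closing under the operation: H = {(0,0), (1,0), (2,0), (3,0), (4,0), (5,0), (6,0), (7,0), (8,0)}, so |H| = 9.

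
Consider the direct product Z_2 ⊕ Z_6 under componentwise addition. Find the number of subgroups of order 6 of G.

3

|G| = 12 and 6 | 12, so subgroups of order 6 are possible by Lagrange.
The subgroups of order 6 are: {(0,0), (0,1), (0,2), (0,3), (0,4), (0,5)}; {(0,0), (0,2), (0,4), (1,0), (1,2), (1,4)}; {(0,0), (0,2), (0,4), (1,1), (1,3), (1,5)}.
So G has 3 subgroups of order 6.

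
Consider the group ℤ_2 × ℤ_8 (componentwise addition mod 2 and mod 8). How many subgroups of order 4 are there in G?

|G| = 16 and 4 | 16, so subgroups of order 4 are possible by Lagrange.
The subgroups of order 4 are: {(0,0), (0,2), (0,4), (0,6)}; {(0,0), (0,4), (1,0), (1,4)}; {(0,0), (0,4), (1,2), (1,6)}.
So G has 3 subgroups of order 4.

3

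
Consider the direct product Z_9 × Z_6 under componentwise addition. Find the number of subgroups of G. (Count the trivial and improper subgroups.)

20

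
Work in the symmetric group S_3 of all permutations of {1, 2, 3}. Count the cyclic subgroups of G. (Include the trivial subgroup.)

5

A cyclic subgroup of order d is generated by each of its φ(d) elements of order d, so the cyclic subgroups of order d number (#elements of order d)/φ(d).
Cyclic subgroups by order — order 1: 1; order 2: 3; order 3: 1.
Total: 5.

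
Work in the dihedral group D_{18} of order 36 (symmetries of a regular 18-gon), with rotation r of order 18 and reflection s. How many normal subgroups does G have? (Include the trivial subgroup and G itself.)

9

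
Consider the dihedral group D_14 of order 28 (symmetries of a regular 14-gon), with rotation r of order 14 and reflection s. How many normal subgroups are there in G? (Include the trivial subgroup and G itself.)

7

G has 28 subgroups. Checking conjugation-invariance by order — order 1: 1/1 normal; order 2: 1/15 normal; order 4: 0/7 normal; order 7: 1/1 normal; order 14: 3/3 normal; order 28: 1/1 normal.
Total normal subgroups: 7.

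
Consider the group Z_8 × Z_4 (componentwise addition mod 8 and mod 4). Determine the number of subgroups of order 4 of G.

|G| = 32 and 4 | 32, so subgroups of order 4 are possible by Lagrange.
The subgroups of order 4 are: {(0,0), (0,1), (0,2), (0,3)}; {(0,0), (0,2), (4,0), (4,2)}; {(0,0), (0,2), (4,1), (4,3)}; {(0,0), (2,0), (4,0), (6,0)}; … (7 in all).
So G has 7 subgroups of order 4.

7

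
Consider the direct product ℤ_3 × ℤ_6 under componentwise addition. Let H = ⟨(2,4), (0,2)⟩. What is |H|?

|⟨(2,4)⟩| = 3 and |⟨(0,2)⟩| = 3, so |H| is a multiple of lcm(3, 3) = 3 and divides |G| = 18.
Closing under the operation: H = {(0,0), (0,2), (0,4), (1,0), (1,2), (1,4), (2,0), (2,2), (2,4)}, so |H| = 9.

9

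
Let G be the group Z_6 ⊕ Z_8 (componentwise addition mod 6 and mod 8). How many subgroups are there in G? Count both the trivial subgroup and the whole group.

|G| = 48, so by Lagrange every subgroup order divides 48. Divisors: 1, 2, 3, 4, 6, 8, 12, 16, 24, 48.
Subgroups by order — order 1: 1; order 2: 3; order 3: 1; order 4: 3; order 6: 3; order 8: 3; order 12: 3; order 16: 1; order 24: 3; order 48: 1.
Total: 1 + 3 + 1 + 3 + 3 + 3 + 3 + 1 + 3 + 1 = 22.

22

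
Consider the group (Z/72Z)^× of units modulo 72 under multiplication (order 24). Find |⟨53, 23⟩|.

12

|⟨53⟩| = 2 and |⟨23⟩| = 6, so |H| is a multiple of lcm(2, 6) = 6 and divides |G| = 24.
Closing under the operation: H = {1, 5, 19, 23, 25, 29, 43, 47, 49, 53, 67, 71}, so |H| = 12.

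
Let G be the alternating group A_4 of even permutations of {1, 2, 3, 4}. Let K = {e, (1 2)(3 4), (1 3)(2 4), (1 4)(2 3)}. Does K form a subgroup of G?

Yes

|K| = 4 divides |G| = 12, consistent with Lagrange.
K contains the identity, every element's inverse is in K, and K is closed under ∘: it is a subgroup.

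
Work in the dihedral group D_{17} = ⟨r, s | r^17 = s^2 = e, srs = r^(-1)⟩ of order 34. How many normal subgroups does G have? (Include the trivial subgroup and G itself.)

3

G has 20 subgroups. Checking conjugation-invariance by order — order 1: 1/1 normal; order 2: 0/17 normal; order 17: 1/1 normal; order 34: 1/1 normal.
Total normal subgroups: 3.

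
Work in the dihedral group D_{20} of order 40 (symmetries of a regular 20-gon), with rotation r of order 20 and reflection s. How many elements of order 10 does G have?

4

The elements of order 10 are: r^2, r^6, r^14, r^18.
That's 4.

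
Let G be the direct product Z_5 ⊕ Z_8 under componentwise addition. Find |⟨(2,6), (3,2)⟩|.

20

|⟨(2,6)⟩| = 20 and |⟨(3,2)⟩| = 20, so |H| is a multiple of lcm(20, 20) = 20 and divides |G| = 40.
Closing under the operation: H = {(0,0), (0,2), (0,4), (0,6), (1,0), (1,2), (1,4), (1,6), (2,0), (2,2), (2,4), (2,6), (3,0), (3,2), (3,4), (3,6), (4,0), (4,2), (4,4), (4,6)}, so |H| = 20.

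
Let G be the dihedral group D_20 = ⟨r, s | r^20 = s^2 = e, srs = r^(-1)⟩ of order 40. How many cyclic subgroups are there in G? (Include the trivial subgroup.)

26

Group the elements of G by the cyclic subgroup they generate; each cyclic subgroup of order d accounts for φ(d) elements.
Cyclic subgroups by order — order 1: 1; order 2: 21; order 4: 1; order 5: 1; order 10: 1; order 20: 1.
Total: 26.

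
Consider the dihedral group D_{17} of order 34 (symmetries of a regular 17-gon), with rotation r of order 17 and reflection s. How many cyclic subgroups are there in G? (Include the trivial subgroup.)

Each element a generates a cyclic subgroup ⟨a⟩; distinct elements may generate the same one (a cyclic group of order d has φ(d) generators).
Cyclic subgroups by order — order 1: 1; order 2: 17; order 17: 1.
Total: 19.

19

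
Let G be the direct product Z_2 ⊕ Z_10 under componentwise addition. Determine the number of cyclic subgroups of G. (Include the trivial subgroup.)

Each element a generates a cyclic subgroup ⟨a⟩; distinct elements may generate the same one (a cyclic group of order d has φ(d) generators).
Cyclic subgroups by order — order 1: 1; order 2: 3; order 5: 1; order 10: 3.
Total: 8.

8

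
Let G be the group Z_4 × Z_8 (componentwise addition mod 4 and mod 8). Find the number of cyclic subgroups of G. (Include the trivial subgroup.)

14

Each element a generates a cyclic subgroup ⟨a⟩; distinct elements may generate the same one (a cyclic group of order d has φ(d) generators).
Cyclic subgroups by order — order 1: 1; order 2: 3; order 4: 6; order 8: 4.
Total: 14.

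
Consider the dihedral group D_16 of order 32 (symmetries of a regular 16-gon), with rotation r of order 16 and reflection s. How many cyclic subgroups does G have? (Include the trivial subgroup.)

21

A cyclic subgroup of order d is generated by each of its φ(d) elements of order d, so the cyclic subgroups of order d number (#elements of order d)/φ(d).
Cyclic subgroups by order — order 1: 1; order 2: 17; order 4: 1; order 8: 1; order 16: 1.
Total: 21.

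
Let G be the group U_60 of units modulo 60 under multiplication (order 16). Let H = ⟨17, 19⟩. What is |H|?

|⟨17⟩| = 4 and |⟨19⟩| = 2, so |H| is a multiple of lcm(4, 2) = 4 and divides |G| = 16.
Closing under the operation: H = {1, 17, 19, 23, 31, 47, 49, 53}, so |H| = 8.

8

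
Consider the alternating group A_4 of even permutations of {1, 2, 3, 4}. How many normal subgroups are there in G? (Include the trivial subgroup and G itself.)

3

G has 10 subgroups. Checking conjugation-invariance by order — order 1: 1/1 normal; order 2: 0/3 normal; order 3: 0/4 normal; order 4: 1/1 normal; order 12: 1/1 normal.
Total normal subgroups: 3.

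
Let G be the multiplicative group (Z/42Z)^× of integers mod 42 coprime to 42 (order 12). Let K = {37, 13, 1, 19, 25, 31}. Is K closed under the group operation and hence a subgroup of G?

Yes

|K| = 6 divides |G| = 12, consistent with Lagrange.
K contains the identity, every element's inverse is in K, and K is closed under ·: it is a subgroup.
In fact K = ⟨19⟩.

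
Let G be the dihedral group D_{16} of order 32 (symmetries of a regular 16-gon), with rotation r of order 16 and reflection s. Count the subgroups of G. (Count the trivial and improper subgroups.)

36

|G| = 32, so by Lagrange every subgroup order divides 32. Divisors: 1, 2, 4, 8, 16, 32.
Subgroups by order — order 1: 1; order 2: 17; order 4: 9; order 8: 5; order 16: 3; order 32: 1.
Total: 1 + 17 + 9 + 5 + 3 + 1 = 36.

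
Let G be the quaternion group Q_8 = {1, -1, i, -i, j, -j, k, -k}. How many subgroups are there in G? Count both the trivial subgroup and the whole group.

|G| = 8, so by Lagrange every subgroup order divides 8. Divisors: 1, 2, 4, 8.
Subgroups by order — order 1: 1; order 2: 1; order 4: 3; order 8: 1.
Total: 1 + 1 + 3 + 1 = 6.

6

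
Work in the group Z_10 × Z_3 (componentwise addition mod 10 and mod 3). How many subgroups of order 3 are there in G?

1

|G| = 30 and 3 | 30, so subgroups of order 3 are possible by Lagrange.
The subgroups of order 3 are: {(0,0), (0,1), (0,2)}.
So G has 1 subgroup of order 3.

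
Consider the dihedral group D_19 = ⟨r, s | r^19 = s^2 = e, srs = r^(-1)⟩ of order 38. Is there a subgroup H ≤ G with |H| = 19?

Yes

19 | 38. A subgroup of order 19 is {e, r, r^2, r^3, r^4, r^5, r^6, r^7, r^8, r^9, r^10, r^11, r^12, r^13, r^14, r^15, r^16, r^17, r^18}.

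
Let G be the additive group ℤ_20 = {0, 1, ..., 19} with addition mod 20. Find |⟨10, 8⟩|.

|⟨10⟩| = 2 and |⟨8⟩| = 5, so |H| is a multiple of lcm(2, 5) = 10 and divides |G| = 20.
Closing under the operation: H = {0, 2, 4, 6, 8, 10, 12, 14, 16, 18}, so |H| = 10.

10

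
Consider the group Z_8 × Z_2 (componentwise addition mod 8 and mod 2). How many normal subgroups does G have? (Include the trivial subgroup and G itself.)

11

G is abelian, so every subgroup is normal.
G has 11 subgroups in total, hence 11 normal subgroups.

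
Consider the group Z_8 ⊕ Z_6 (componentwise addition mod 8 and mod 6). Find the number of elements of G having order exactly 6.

An element (a,b) has order lcm(ord(a), ord(b)); count pairs with lcm equal to 6.
Enumerating gives 6 such elements.

6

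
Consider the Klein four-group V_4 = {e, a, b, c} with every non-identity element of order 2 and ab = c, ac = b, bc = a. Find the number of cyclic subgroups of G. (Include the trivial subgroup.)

4

Group the elements of G by the cyclic subgroup they generate; each cyclic subgroup of order d accounts for φ(d) elements.
Cyclic subgroups by order — order 1: 1; order 2: 3.
Total: 4.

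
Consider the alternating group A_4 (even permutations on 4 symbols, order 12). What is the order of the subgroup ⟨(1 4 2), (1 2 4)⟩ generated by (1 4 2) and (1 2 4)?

3

|⟨(1 4 2)⟩| = 3 and |⟨(1 2 4)⟩| = 3, so |H| is a multiple of lcm(3, 3) = 3 and divides |G| = 12.
Closing under the operation: H = {e, (1 2 4), (1 4 2)}, so |H| = 3.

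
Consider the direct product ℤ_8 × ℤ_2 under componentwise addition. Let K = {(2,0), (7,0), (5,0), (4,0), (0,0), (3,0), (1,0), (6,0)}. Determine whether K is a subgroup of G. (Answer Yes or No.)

|K| = 8 divides |G| = 16, consistent with Lagrange.
K contains the identity, every element's inverse is in K, and K is closed under +: it is a subgroup.
In fact K = ⟨(7,0)⟩.

Yes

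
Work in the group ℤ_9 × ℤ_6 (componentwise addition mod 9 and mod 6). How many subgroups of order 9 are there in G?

4

|G| = 54 and 9 | 54, so subgroups of order 9 are possible by Lagrange.
The subgroups of order 9 are: {(0,0), (0,2), (0,4), (3,0), (3,2), (3,4), (6,0), (6,2), (6,4)}; {(0,0), (1,0), (2,0), (3,0), (4,0), (5,0), (6,0), (7,0), (8,0)}; {(0,0), (1,2), (2,4), (3,0), (4,2), (5,4), (6,0), (7,2), (8,4)}; {(0,0), (1,4), (2,2), (3,0), (4,4), (5,2), (6,0), (7,4), (8,2)}.
So G has 4 subgroups of order 9.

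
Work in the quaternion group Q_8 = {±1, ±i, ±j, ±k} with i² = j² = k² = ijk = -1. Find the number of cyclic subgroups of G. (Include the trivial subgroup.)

5

Group the elements of G by the cyclic subgroup they generate; each cyclic subgroup of order d accounts for φ(d) elements.
Cyclic subgroups by order — order 1: 1; order 2: 1; order 4: 3.
Total: 5.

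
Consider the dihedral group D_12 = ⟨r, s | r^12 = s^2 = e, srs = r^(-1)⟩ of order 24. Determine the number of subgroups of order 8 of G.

3

|G| = 24 and 8 | 24, so subgroups of order 8 are possible by Lagrange.
The subgroups of order 8 are: {e, r^3, r^6, r^9, rs, r^4s, r^7s, r^10s}; {e, r^3, r^6, r^9, r^2s, r^5s, r^8s, r^11s}; {e, r^3, r^6, r^9, s, r^3s, r^6s, r^9s}.
So G has 3 subgroups of order 8.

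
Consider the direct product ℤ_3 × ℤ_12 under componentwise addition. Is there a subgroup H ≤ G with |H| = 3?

3 | 36. A subgroup of order 3 is {(0,0), (0,4), (0,8)}.

Yes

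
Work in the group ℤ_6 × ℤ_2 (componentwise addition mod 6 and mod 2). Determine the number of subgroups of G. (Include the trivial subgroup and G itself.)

|G| = 12, so by Lagrange every subgroup order divides 12. Divisors: 1, 2, 3, 4, 6, 12.
Subgroups by order — order 1: 1; order 2: 3; order 3: 1; order 4: 1; order 6: 3; order 12: 1.
Total: 1 + 3 + 1 + 1 + 3 + 1 = 10.

10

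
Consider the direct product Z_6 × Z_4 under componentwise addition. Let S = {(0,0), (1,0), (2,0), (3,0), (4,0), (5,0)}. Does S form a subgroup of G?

Yes

|S| = 6 divides |G| = 24, consistent with Lagrange.
S contains the identity, every element's inverse is in S, and S is closed under +: it is a subgroup.
In fact S = ⟨(5,0)⟩.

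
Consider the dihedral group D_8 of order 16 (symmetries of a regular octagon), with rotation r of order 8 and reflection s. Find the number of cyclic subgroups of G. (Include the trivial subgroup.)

12

A cyclic subgroup of order d is generated by each of its φ(d) elements of order d, so the cyclic subgroups of order d number (#elements of order d)/φ(d).
Cyclic subgroups by order — order 1: 1; order 2: 9; order 4: 1; order 8: 1.
Total: 12.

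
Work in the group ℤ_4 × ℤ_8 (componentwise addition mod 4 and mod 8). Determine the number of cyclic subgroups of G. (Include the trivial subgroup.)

14

A cyclic subgroup of order d is generated by each of its φ(d) elements of order d, so the cyclic subgroups of order d number (#elements of order d)/φ(d).
Cyclic subgroups by order — order 1: 1; order 2: 3; order 4: 6; order 8: 4.
Total: 14.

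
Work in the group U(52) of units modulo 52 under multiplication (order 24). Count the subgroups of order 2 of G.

3

|G| = 24 and 2 | 24, so subgroups of order 2 are possible by Lagrange.
The subgroups of order 2 are: {1, 25}; {1, 27}; {1, 51}.
So G has 3 subgroups of order 2.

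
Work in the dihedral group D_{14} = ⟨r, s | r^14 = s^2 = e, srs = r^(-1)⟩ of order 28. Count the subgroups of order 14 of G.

3

|G| = 28 and 14 | 28, so subgroups of order 14 are possible by Lagrange.
The subgroups of order 14 are: {e, r, r^2, r^3, r^4, r^5, r^6, r^7, r^8, r^9, r^10, r^11, r^12, r^13}; {e, r^2, r^4, r^6, r^8, r^10, r^12, s, r^2s, r^4s, r^6s, r^8s, r^10s, r^12s}; {e, r^2, r^4, r^6, r^8, r^10, r^12, rs, r^3s, r^5s, r^7s, r^9s, r^11s, r^13s}.
So G has 3 subgroups of order 14.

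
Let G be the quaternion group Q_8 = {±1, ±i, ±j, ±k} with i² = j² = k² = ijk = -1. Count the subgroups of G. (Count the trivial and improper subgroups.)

|G| = 8, so by Lagrange every subgroup order divides 8. Divisors: 1, 2, 4, 8.
Subgroups by order — order 1: 1; order 2: 1; order 4: 3; order 8: 1.
Total: 1 + 1 + 3 + 1 = 6.

6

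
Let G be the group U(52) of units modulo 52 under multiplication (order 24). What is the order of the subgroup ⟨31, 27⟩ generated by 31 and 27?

8

|⟨31⟩| = 4 and |⟨27⟩| = 2, so |H| is a multiple of lcm(4, 2) = 4 and divides |G| = 24.
Closing under the operation: H = {1, 5, 21, 25, 27, 31, 47, 51}, so |H| = 8.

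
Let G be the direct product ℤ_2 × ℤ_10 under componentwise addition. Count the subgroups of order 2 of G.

3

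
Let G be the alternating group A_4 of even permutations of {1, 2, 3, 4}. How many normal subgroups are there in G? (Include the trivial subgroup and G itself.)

3

G has 10 subgroups. Checking conjugation-invariance by order — order 1: 1/1 normal; order 2: 0/3 normal; order 3: 0/4 normal; order 4: 1/1 normal; order 12: 1/1 normal.
Total normal subgroups: 3.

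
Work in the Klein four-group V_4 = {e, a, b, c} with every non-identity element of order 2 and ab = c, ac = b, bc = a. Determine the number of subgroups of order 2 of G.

|G| = 4 and 2 | 4, so subgroups of order 2 are possible by Lagrange.
The subgroups of order 2 are: {e, a}; {e, b}; {e, c}.
So G has 3 subgroups of order 2.

3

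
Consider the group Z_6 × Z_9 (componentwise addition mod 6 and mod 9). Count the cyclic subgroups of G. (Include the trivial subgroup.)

Group the elements of G by the cyclic subgroup they generate; each cyclic subgroup of order d accounts for φ(d) elements.
Cyclic subgroups by order — order 1: 1; order 2: 1; order 3: 4; order 6: 4; order 9: 3; order 18: 3.
Total: 16.

16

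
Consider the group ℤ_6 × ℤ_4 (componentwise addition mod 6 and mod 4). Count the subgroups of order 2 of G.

|G| = 24 and 2 | 24, so subgroups of order 2 are possible by Lagrange.
The subgroups of order 2 are: {(0,0), (0,2)}; {(0,0), (3,0)}; {(0,0), (3,2)}.
So G has 3 subgroups of order 2.

3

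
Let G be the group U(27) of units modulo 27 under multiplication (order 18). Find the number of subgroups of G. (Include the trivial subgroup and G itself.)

|G| = 18, so by Lagrange every subgroup order divides 18. Divisors: 1, 2, 3, 6, 9, 18.
Subgroups by order — order 1: 1; order 2: 1; order 3: 1; order 6: 1; order 9: 1; order 18: 1.
Total: 1 + 1 + 1 + 1 + 1 + 1 = 6.

6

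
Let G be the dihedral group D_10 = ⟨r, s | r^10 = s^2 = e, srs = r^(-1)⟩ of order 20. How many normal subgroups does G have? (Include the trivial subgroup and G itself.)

G has 22 subgroups. Checking conjugation-invariance by order — order 1: 1/1 normal; order 2: 1/11 normal; order 4: 0/5 normal; order 5: 1/1 normal; order 10: 3/3 normal; order 20: 1/1 normal.
Total normal subgroups: 7.

7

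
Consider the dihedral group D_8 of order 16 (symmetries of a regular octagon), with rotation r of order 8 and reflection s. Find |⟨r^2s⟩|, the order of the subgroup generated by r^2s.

2

Computing powers of r^2s: the smallest k with (r^2s)^k = e is k = 2.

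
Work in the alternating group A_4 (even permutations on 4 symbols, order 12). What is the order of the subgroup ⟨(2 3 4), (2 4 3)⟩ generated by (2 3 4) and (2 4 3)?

|⟨(2 3 4)⟩| = 3 and |⟨(2 4 3)⟩| = 3, so |H| is a multiple of lcm(3, 3) = 3 and divides |G| = 12.
Closing under the operation: H = {e, (2 3 4), (2 4 3)}, so |H| = 3.

3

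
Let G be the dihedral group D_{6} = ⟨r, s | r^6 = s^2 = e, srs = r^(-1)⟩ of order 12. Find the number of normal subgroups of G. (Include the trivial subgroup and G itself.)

G has 16 subgroups. Checking conjugation-invariance by order — order 1: 1/1 normal; order 2: 1/7 normal; order 3: 1/1 normal; order 4: 0/3 normal; order 6: 3/3 normal; order 12: 1/1 normal.
Total normal subgroups: 7.

7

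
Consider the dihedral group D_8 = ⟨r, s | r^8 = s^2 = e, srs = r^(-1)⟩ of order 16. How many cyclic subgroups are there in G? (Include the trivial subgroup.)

12

Each element a generates a cyclic subgroup ⟨a⟩; distinct elements may generate the same one (a cyclic group of order d has φ(d) generators).
Cyclic subgroups by order — order 1: 1; order 2: 9; order 4: 1; order 8: 1.
Total: 12.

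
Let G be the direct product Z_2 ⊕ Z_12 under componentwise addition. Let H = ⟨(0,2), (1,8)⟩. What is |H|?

12

|⟨(0,2)⟩| = 6 and |⟨(1,8)⟩| = 6, so |H| is a multiple of lcm(6, 6) = 6 and divides |G| = 24.
Closing under the operation: H = {(0,0), (0,2), (0,4), (0,6), (0,8), (0,10), (1,0), (1,2), (1,4), (1,6), (1,8), (1,10)}, so |H| = 12.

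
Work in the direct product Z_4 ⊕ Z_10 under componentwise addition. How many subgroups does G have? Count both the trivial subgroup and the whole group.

16

|G| = 40, so by Lagrange every subgroup order divides 40. Divisors: 1, 2, 4, 5, 8, 10, 20, 40.
Subgroups by order — order 1: 1; order 2: 3; order 4: 3; order 5: 1; order 8: 1; order 10: 3; order 20: 3; order 40: 1.
Total: 1 + 3 + 3 + 1 + 1 + 3 + 3 + 1 = 16.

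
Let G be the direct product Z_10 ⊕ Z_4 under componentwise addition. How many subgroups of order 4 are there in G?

3

|G| = 40 and 4 | 40, so subgroups of order 4 are possible by Lagrange.
The subgroups of order 4 are: {(0,0), (0,1), (0,2), (0,3)}; {(0,0), (0,2), (5,0), (5,2)}; {(0,0), (0,2), (5,1), (5,3)}.
So G has 3 subgroups of order 4.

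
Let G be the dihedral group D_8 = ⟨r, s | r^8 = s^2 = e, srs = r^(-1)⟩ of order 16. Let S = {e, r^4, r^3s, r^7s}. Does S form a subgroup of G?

Yes

|S| = 4 divides |G| = 16, consistent with Lagrange.
S contains the identity, every element's inverse is in S, and S is closed under ·: it is a subgroup.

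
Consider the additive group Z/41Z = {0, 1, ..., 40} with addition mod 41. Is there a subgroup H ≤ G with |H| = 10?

10 does not divide |G| = 41, so by Lagrange no subgroup of order 10 exists.

No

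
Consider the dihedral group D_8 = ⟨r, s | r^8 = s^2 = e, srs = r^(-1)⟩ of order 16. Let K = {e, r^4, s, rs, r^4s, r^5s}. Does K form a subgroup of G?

|K| = 6 does not divide |G| = 16, so by Lagrange K is not a subgroup.

No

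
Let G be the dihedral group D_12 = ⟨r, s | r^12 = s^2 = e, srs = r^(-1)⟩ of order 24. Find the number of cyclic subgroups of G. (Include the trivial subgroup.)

18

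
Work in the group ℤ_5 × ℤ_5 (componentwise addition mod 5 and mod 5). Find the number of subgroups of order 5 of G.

6

|G| = 25 and 5 | 25, so subgroups of order 5 are possible by Lagrange.
The subgroups of order 5 are: {(0,0), (0,1), (0,2), (0,3), (0,4)}; {(0,0), (1,0), (2,0), (3,0), (4,0)}; {(0,0), (1,1), (2,2), (3,3), (4,4)}; {(0,0), (1,2), (2,4), (3,1), (4,3)}; … (6 in all).
So G has 6 subgroups of order 5.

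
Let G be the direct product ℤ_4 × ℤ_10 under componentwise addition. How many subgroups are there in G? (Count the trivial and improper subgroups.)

|G| = 40, so by Lagrange every subgroup order divides 40. Divisors: 1, 2, 4, 5, 8, 10, 20, 40.
Subgroups by order — order 1: 1; order 2: 3; order 4: 3; order 5: 1; order 8: 1; order 10: 3; order 20: 3; order 40: 1.
Total: 1 + 3 + 3 + 1 + 1 + 3 + 3 + 1 = 16.

16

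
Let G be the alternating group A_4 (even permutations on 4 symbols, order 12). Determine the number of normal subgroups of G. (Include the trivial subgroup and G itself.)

3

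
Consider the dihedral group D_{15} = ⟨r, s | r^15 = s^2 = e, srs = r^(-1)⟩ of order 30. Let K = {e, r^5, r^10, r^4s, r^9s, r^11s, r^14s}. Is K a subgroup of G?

No

|K| = 7 does not divide |G| = 30, so by Lagrange K is not a subgroup.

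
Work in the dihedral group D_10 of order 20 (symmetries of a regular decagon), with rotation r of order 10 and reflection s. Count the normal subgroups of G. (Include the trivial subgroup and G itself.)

7

G has 22 subgroups. Checking conjugation-invariance by order — order 1: 1/1 normal; order 2: 1/11 normal; order 4: 0/5 normal; order 5: 1/1 normal; order 10: 3/3 normal; order 20: 1/1 normal.
Total normal subgroups: 7.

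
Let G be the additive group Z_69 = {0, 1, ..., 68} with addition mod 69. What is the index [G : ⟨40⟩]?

1

|⟨40⟩| = 69 and |G| = 69.
By Lagrange, [G : H] = |G|/|H| = 69/69 = 1.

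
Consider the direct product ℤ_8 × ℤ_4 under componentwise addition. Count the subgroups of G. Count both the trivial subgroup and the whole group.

22

|G| = 32, so by Lagrange every subgroup order divides 32. Divisors: 1, 2, 4, 8, 16, 32.
Subgroups by order — order 1: 1; order 2: 3; order 4: 7; order 8: 7; order 16: 3; order 32: 1.
Total: 1 + 3 + 7 + 7 + 3 + 1 = 22.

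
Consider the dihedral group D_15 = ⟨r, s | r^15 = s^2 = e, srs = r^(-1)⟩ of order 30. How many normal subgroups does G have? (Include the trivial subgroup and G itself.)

G has 28 subgroups. Checking conjugation-invariance by order — order 1: 1/1 normal; order 2: 0/15 normal; order 3: 1/1 normal; order 5: 1/1 normal; order 6: 0/5 normal; order 10: 0/3 normal; order 15: 1/1 normal; order 30: 1/1 normal.
Total normal subgroups: 5.

5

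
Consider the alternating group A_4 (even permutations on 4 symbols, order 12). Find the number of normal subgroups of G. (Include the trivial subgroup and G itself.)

3

G has 10 subgroups. Checking conjugation-invariance by order — order 1: 1/1 normal; order 2: 0/3 normal; order 3: 0/4 normal; order 4: 1/1 normal; order 12: 1/1 normal.
Total normal subgroups: 3.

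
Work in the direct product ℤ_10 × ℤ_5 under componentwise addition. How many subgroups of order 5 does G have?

6

|G| = 50 and 5 | 50, so subgroups of order 5 are possible by Lagrange.
The subgroups of order 5 are: {(0,0), (0,1), (0,2), (0,3), (0,4)}; {(0,0), (2,0), (4,0), (6,0), (8,0)}; {(0,0), (2,1), (4,2), (6,3), (8,4)}; {(0,0), (2,2), (4,4), (6,1), (8,3)}; … (6 in all).
So G has 6 subgroups of order 5.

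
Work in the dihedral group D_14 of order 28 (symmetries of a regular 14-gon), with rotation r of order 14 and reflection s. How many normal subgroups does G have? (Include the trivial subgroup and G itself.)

G has 28 subgroups. Checking conjugation-invariance by order — order 1: 1/1 normal; order 2: 1/15 normal; order 4: 0/7 normal; order 7: 1/1 normal; order 14: 3/3 normal; order 28: 1/1 normal.
Total normal subgroups: 7.

7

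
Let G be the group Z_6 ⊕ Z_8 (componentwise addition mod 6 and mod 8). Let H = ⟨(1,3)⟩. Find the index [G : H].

2

|⟨(1,3)⟩| = 24 and |G| = 48.
By Lagrange, [G : H] = |G|/|H| = 48/24 = 2.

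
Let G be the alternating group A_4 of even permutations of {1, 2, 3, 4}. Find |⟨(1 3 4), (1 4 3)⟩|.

|⟨(1 3 4)⟩| = 3 and |⟨(1 4 3)⟩| = 3, so |H| is a multiple of lcm(3, 3) = 3 and divides |G| = 12.
Closing under the operation: H = {e, (1 3 4), (1 4 3)}, so |H| = 3.

3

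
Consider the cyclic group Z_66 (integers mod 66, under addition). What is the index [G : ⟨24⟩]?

6

|⟨24⟩| = 11 and |G| = 66.
By Lagrange, [G : H] = |G|/|H| = 66/11 = 6.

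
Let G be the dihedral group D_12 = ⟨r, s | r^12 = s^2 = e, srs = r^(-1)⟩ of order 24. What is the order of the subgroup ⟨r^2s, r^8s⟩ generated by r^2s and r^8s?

|⟨r^2s⟩| = 2 and |⟨r^8s⟩| = 2, so |H| is a multiple of lcm(2, 2) = 2 and divides |G| = 24.
Closing under the operation: H = {e, r^6, r^2s, r^8s}, so |H| = 4.

4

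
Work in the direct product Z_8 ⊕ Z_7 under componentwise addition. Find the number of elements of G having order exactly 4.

2

An element (a,b) has order lcm(ord(a), ord(b)); count pairs with lcm equal to 4.
Enumerating gives 2 such elements.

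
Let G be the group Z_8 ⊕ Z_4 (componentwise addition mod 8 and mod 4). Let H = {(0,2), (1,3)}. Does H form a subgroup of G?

No

The identity (0,0) ∉ H, so H is not a subgroup.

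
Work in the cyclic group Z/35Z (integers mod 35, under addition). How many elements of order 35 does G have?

In a cyclic group of order 35, the number of elements of order d (for d | 35) is φ(d).
φ(35) = 24.

24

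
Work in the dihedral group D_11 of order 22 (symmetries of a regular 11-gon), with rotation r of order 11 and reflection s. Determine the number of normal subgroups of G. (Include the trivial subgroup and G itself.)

3

G has 14 subgroups. Checking conjugation-invariance by order — order 1: 1/1 normal; order 2: 0/11 normal; order 11: 1/1 normal; order 22: 1/1 normal.
Total normal subgroups: 3.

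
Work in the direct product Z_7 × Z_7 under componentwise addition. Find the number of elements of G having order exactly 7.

An element (a,b) has order lcm(ord(a), ord(b)); count pairs with lcm equal to 7.
Enumerating gives 48 such elements.

48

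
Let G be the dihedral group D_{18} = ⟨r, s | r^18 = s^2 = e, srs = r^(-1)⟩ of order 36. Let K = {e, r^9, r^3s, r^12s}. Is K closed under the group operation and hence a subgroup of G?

|K| = 4 divides |G| = 36, consistent with Lagrange.
K contains the identity, every element's inverse is in K, and K is closed under ·: it is a subgroup.

Yes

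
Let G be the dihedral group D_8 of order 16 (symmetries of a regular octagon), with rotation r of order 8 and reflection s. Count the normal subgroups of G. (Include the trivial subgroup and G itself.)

7

G has 19 subgroups. Checking conjugation-invariance by order — order 1: 1/1 normal; order 2: 1/9 normal; order 4: 1/5 normal; order 8: 3/3 normal; order 16: 1/1 normal.
Total normal subgroups: 7.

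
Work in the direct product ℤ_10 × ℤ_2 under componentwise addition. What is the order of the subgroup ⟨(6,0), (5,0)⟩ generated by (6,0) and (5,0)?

|⟨(6,0)⟩| = 5 and |⟨(5,0)⟩| = 2, so |H| is a multiple of lcm(5, 2) = 10 and divides |G| = 20.
Closing under the operation: H = {(0,0), (1,0), (2,0), (3,0), (4,0), (5,0), (6,0), (7,0), (8,0), (9,0)}, so |H| = 10.

10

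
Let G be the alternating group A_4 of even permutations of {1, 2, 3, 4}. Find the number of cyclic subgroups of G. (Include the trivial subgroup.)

8

A cyclic subgroup of order d is generated by each of its φ(d) elements of order d, so the cyclic subgroups of order d number (#elements of order d)/φ(d).
Cyclic subgroups by order — order 1: 1; order 2: 3; order 3: 4.
Total: 8.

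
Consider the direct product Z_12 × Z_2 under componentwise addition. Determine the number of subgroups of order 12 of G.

3

|G| = 24 and 12 | 24, so subgroups of order 12 are possible by Lagrange.
The subgroups of order 12 are: {(0,0), (0,1), (2,0), (2,1), (4,0), (4,1), (6,0), (6,1), (8,0), (8,1), (10,0), (10,1)}; {(0,0), (1,0), (2,0), (3,0), (4,0), (5,0), (6,0), (7,0), (8,0), (9,0), (10,0), (11,0)}; {(0,0), (1,1), (2,0), (3,1), (4,0), (5,1), (6,0), (7,1), (8,0), (9,1), (10,0), (11,1)}.
So G has 3 subgroups of order 12.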